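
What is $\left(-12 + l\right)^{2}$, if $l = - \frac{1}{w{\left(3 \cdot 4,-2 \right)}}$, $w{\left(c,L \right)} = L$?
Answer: $\frac{529}{4} \approx 132.25$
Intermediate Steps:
$l = \frac{1}{2}$ ($l = - \frac{1}{-2} = \left(-1\right) \left(- \frac{1}{2}\right) = \frac{1}{2} \approx 0.5$)
$\left(-12 + l\right)^{2} = \left(-12 + \frac{1}{2}\right)^{2} = \left(- \frac{23}{2}\right)^{2} = \frac{529}{4}$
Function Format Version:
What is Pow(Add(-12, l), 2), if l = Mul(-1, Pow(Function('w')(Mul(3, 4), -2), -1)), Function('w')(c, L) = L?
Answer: Rational(529, 4) ≈ 132.25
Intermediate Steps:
l = Rational(1, 2) (l = Mul(-1, Pow(-2, -1)) = Mul(-1, Rational(-1, 2)) = Rational(1, 2) ≈ 0.50000)
Pow(Add(-12, l), 2) = Pow(Add(-12, Rational(1, 2)), 2) = Pow(Rational(-23, 2), 2) = Rational(529, 4)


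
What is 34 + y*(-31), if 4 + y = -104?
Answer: 3382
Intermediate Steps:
y = -108 (y = -4 - 104 = -108)
34 + y*(-31) = 34 - 108*(-31) = 34 + 3348 = 3382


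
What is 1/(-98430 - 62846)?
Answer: -1/161276 ≈ -6.2005e-6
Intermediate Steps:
1/(-98430 - 62846) = 1/(-161276) = -1/161276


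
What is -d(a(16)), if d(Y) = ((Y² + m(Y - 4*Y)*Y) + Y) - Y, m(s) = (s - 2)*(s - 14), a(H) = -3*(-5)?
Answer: -41820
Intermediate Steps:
a(H) = 15
m(s) = (-14 + s)*(-2 + s) (m(s) = (-2 + s)*(-14 + s) = (-14 + s)*(-2 + s))
d(Y) = Y² + Y*(28 + 9*Y² + 48*Y) (d(Y) = ((Y² + (28 + (Y - 4*Y)² - 16*(Y - 4*Y))*Y) + Y) - Y = ((Y² + (28 + (-3*Y)² - (-48)*Y)*Y) + Y) - Y = ((Y² + (28 + 9*Y² + 48*Y)*Y) + Y) - Y = ((Y² + Y*(28 + 9*Y² + 48*Y)) + Y) - Y = (Y + Y² + Y*(28 + 9*Y² + 48*Y)) - Y = Y² + Y*(28 + 9*Y² + 48*Y))
-d(a(16)) = -15*(28 + 9*15² + 49*15) = -15*(28 + 9*225 + 735) = -15*(28 + 2025 + 735) = -15*2788 = -1*41820 = -41820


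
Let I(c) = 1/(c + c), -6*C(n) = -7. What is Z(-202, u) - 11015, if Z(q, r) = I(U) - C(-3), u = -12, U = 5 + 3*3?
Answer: -925355/84 ≈ -11016.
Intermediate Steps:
C(n) = 7/6 (C(n) = -1/6*(-7) = 7/6)
U = 14 (U = 5 + 9 = 14)
I(c) = 1/(2*c)
Z(q, r) = -95/84 (Z(q, r) = (1/2)/14 - 1*7/6 = (1/2)*(1/14) - 7/6 = 1/28 - 7/6 = -95/84)
Z(-202, u) - 11015 = -95/84 - 11015 = -925355/84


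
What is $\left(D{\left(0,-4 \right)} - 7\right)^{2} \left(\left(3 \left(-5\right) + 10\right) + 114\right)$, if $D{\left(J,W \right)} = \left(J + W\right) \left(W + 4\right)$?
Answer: $5341$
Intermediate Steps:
$D{\left(J,W \right)} = \left(4 + W\right) \left(J + W\right)$ ($D{\left(J,W \right)} = \left(J + W\right) \left(4 + W\right) = \left(4 + W\right) \left(J + W\right)$)
$\left(D{\left(0,-4 \right)} - 7\right)^{2} \left(\left(3 \left(-5\right) + 10\right) + 114\right) = \left(\left(\left(-4\right)^{2} + 4 \cdot 0 + 4 \left(-4\right) + 0 \left(-4\right)\right) - 7\right)^{2} \left(\left(3 \left(-5\right) + 10\right) + 114\right) = \left(\left(16 + 0 - 16 + 0\right) - 7\right)^{2} \left(\left(-15 + 10\right) + 114\right) = \left(0 - 7\right)^{2} \left(-5 + 114\right) = \left(-7\right)^{2} \cdot 109 = 49 \cdot 109 = 5341$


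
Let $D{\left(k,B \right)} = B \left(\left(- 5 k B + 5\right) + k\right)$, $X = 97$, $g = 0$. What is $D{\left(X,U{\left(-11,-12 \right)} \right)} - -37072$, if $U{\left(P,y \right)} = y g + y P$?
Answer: $-8400104$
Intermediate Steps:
$U{\left(P,y \right)} = P y$ ($U{\left(P,y \right)} = y 0 + y P = 0 + P y = P y$)
$D{\left(k,B \right)} = B \left(5 + k - 5 B k\right)$ ($D{\left(k,B \right)} = B \left(\left(- 5 B k + 5\right) + k\right) = B \left(\left(5 - 5 B k\right) + k\right) = B \left(5 + k - 5 B k\right)$)
$D{\left(X,U{\left(-11,-12 \right)} \right)} - -37072 = \left(-11\right) \left(-12\right) \left(5 + 97 - 5 \left(\left(-11\right) \left(-12\right)\right) 97\right) - -37072 = 132 \left(5 + 97 - 660 \cdot 97\right) + 37072 = 132 \left(5 + 97 - 64020\right) + 37072 = 132 \left(-63918\right) + 37072 = -8437176 + 37072 = -8400104$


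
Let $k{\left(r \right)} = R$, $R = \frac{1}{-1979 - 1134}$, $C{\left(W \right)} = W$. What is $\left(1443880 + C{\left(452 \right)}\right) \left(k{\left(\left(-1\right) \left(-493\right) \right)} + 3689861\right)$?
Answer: $\frac{16590373380028944}{3113} \approx 5.3294 \cdot 10^{12}$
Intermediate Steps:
$R = - \frac{1}{3113}$ ($R = \frac{1}{-3113} = - \frac{1}{3113} \approx -0.00032123$)
$k{\left(r \right)} = - \frac{1}{3113}$
$\left(1443880 + C{\left(452 \right)}\right) \left(k{\left(\left(-1\right) \left(-493\right) \right)} + 3689861\right) = \left(1443880 + 452\right) \left(- \frac{1}{3113} + 3689861\right) = 1444332 \cdot \frac{11486537292}{3113} = \frac{16590373380028944}{3113}$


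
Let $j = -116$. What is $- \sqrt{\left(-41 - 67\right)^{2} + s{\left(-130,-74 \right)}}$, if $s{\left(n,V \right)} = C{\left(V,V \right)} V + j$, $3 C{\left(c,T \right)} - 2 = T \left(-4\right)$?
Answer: $- \frac{4 \sqrt{2361}}{3} \approx -64.787$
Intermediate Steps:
$C{\left(c,T \right)} = \frac{2}{3} - \frac{4 T}{3}$ ($C{\left(c,T \right)} = \frac{2}{3} + \frac{T \left(-4\right)}{3} = \frac{2}{3} + \frac{\left(-4\right) T}{3} = \frac{2}{3} - \frac{4 T}{3}$)
$s{\left(n,V \right)} = -116 + V \left(\frac{2}{3} - \frac{4 V}{3}\right)$ ($s{\left(n,V \right)} = \left(\frac{2}{3} - \frac{4 V}{3}\right) V - 116 = V \left(\frac{2}{3} - \frac{4 V}{3}\right) - 116 = -116 + V \left(\frac{2}{3} - \frac{4 V}{3}\right)$)
$- \sqrt{\left(-41 - 67\right)^{2} + s{\left(-130,-74 \right)}} = - \sqrt{\left(-41 - 67\right)^{2} - \left(\frac{496}{3} + \frac{21904}{3}\right)} = - \sqrt{\left(-108\right)^{2} - \frac{22400}{3}} = - \sqrt{11664 - \frac{22400}{3}} = - \sqrt{\frac{12592}{3}} = - \frac{4 \sqrt{2361}}{3}$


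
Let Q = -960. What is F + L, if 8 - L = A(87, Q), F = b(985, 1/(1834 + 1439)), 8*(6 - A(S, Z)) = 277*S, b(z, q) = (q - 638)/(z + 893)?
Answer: 74105410213/24586776 ≈ 3014.0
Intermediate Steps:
b(z, q) = (-638 + q)/(893 + z)
A(S, Z) = 6 - 277*S/8
F = -2088173/6146694 (F = (-638 + 1/(1834 + 1439))/(893 + 985) = (-638 + 1/3273)/1878 = (1/1878)*(-2088173/3273) = -2088173/6146694 ≈ -0.33972)
L = 24115/8 (L = 8 - (6 - 277/8*87) = 8 - (6 - 24099/8) = 8 - 1*(-24051/8) = 8 + 24051/8 = 24115/8 ≈ 3014.4)
F + L = -2088173/6146694 + 24115/8 = 74105410213/24586776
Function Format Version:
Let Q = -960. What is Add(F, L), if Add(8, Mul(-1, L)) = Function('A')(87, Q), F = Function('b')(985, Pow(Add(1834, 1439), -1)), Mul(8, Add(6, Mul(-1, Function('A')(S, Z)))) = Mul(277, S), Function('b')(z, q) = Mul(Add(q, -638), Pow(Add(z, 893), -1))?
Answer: Rational(74105410213, 24586776) ≈ 3014.0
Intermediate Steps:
Function('b')(z, q) = Mul(Pow(Add(893, z), -1), Add(-638, q)) (Function('b')(z, q) = Mul(Add(-638, q), Pow(Add(893, z), -1)) = Mul(Pow(Add(893, z), -1), Add(-638, q)))
Function('A')(S, Z) = Add(6, Mul(Rational(-277, 8), S)) (Function('A')(S, Z) = Add(6, Mul(Rational(-1, 8), Mul(277, S))) = Add(6, Mul(Rational(-277, 8), S)))
F = Rational(-2088173, 6146694) (F = Mul(Pow(Add(893, 985), -1), Add(-638, Pow(Add(1834, 1439), -1))) = Mul(Pow(1878, -1), Add(-638, Pow(3273, -1))) = Mul(Rational(1, 1878), Add(-638, Rational(1, 3273))) = Mul(Rational(1, 1878), Rational(-2088173, 3273)) = Rational(-2088173, 6146694) ≈ -0.33972)
L = Rational(24115, 8) (L = Add(8, Mul(-1, Add(6, Mul(Rational(-277, 8), 87)))) = Add(8, Mul(-1, Add(6, Rational(-24099, 8)))) = Add(8, Mul(-1, Rational(-24051, 8))) = Add(8, Rational(24051, 8)) = Rational(24115, 8) ≈ 3014.4)
Add(F, L) = Add(Rational(-2088173, 6146694), Rational(24115, 8)) = Rational(74105410213, 24586776)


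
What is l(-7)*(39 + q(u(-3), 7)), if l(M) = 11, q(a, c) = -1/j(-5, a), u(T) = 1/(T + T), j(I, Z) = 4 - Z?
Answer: 10659/25 ≈ 426.36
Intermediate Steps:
u(T) = 1/(2*T)
q(a, c) = -1/(4 - a)
l(-7)*(39 + q(u(-3), 7)) = 11*(39 + 1/(-4 + (1/2)/(-3))) = 11*(39 + 1/(-4 + (1/2)*(-1/3))) = 11*(39 + 1/(-4 - 1/6)) = 11*(39 + 1/(-25/6)) = 11*(39 - 6/25) = 11*(969/25) = 10659/25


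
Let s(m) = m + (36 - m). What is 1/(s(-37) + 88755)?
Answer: 1/88791 ≈ 1.1262e-5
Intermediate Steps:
s(m) = 36
1/(s(-37) + 88755) = 1/(36 + 88755) = 1/88791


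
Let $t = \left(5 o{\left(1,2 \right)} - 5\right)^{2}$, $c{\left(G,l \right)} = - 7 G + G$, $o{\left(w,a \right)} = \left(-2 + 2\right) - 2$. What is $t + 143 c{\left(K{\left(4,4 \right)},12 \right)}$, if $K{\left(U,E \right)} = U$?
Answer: $-3207$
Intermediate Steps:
$o{\left(w,a \right)} = -2$ ($o{\left(w,a \right)} = 0 - 2 = -2$)
$c{\left(G,l \right)} = - 6 G$
$t = 225$ ($t = \left(5 \left(-2\right) - 5\right)^{2} = \left(-10 - 5\right)^{2} = \left(-15\right)^{2} = 225$)
$t + 143 c{\left(K{\left(4,4 \right)},12 \right)} = 225 + 143 \left(\left(-6\right) 4\right) = 225 + 143 \left(-24\right) = 225 - 3432 = -3207$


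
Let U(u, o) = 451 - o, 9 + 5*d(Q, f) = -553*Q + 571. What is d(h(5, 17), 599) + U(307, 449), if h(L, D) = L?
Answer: -2193/5 ≈ -438.60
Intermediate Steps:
d(Q, f) = 562/5 - 553*Q/5 (d(Q, f) = -9/5 + (-553*Q + 571)/5 = -9/5 + (571 - 553*Q)/5 = -9/5 + (571/5 - 553*Q/5) = 562/5 - 553*Q/5)
d(h(5, 17), 599) + U(307, 449) = (562/5 - 553/5*5) + (451 - 1*449) = (562/5 - 553) + (451 - 449) = -2203/5 + 2 = -2193/5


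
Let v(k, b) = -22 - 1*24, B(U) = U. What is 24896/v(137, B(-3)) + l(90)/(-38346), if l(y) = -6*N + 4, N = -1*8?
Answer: -238666102/440979 ≈ -541.22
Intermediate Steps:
N = -8
v(k, b) = -46 (v(k, b) = -22 - 24 = -46)
l(y) = 52 (l(y) = -6*(-8) + 4 = 48 + 4 = 52)
24896/v(137, B(-3)) + l(90)/(-38346) = 24896/(-46) + 52/(-38346) = 24896*(-1/46) + 52*(-1/38346) = -12448/23 - 26/19173 = -238666102/440979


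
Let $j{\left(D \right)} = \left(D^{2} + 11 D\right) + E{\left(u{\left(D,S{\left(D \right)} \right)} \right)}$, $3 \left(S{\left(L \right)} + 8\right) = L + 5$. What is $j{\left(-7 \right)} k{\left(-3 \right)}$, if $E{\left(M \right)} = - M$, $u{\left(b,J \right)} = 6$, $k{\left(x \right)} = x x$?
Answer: $-306$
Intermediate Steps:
$k{\left(x \right)} = x^{2}$
$S{\left(L \right)} = - \frac{19}{3} + \frac{L}{3}$ ($S{\left(L \right)} = -8 + \frac{L + 5}{3} = -8 + \frac{5 + L}{3} = -8 + \left(\frac{5}{3} + \frac{L}{3}\right) = - \frac{19}{3} + \frac{L}{3}$)
$j{\left(D \right)} = -6 + D^{2} + 11 D$ ($j{\left(D \right)} = \left(D^{2} + 11 D\right) - 6 = -6 + D^{2} + 11 D$)
$j{\left(-7 \right)} k{\left(-3 \right)} = \left(-6 + \left(-7\right)^{2} + 11 \left(-7\right)\right) \left(-3\right)^{2} = \left(-6 + 49 - 77\right) 9 = \left(-34\right) 9 = -306$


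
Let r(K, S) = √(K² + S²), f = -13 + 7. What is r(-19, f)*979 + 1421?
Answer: 1421 + 979*√397 ≈ 20927.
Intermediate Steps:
f = -6
r(-19, f)*979 + 1421 = √((-19)² + (-6)²)*979 + 1421 = √(361 + 36)*979 + 1421 = √397*979 + 1421 = 979*√397 + 1421 = 1421 + 979*√397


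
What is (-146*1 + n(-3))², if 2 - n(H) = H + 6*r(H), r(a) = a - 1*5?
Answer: 8649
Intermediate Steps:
r(a) = -5 + a (r(a) = a - 5 = -5 + a)
n(H) = 32 - 7*H (n(H) = 2 - (H + 6*(-5 + H)) = 2 - (H + (-30 + 6*H)) = 2 - (-30 + 7*H) = 2 + (30 - 7*H) = 32 - 7*H)
(-146*1 + n(-3))² = (-146*1 + (32 - 7*(-3)))² = (-146 + (32 + 21))² = (-146 + 53)² = (-93)² = 8649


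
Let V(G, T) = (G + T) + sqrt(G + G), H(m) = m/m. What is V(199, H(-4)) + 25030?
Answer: 25230 + sqrt(398) ≈ 25250.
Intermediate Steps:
H(m) = 1
V(G, T) = G + T + sqrt(2)*sqrt(G) (V(G, T) = (G + T) + sqrt(2*G) = (G + T) + sqrt(2)*sqrt(G) = G + T + sqrt(2)*sqrt(G))
V(199, H(-4)) + 25030 = (199 + 1 + sqrt(2)*sqrt(199)) + 25030 = (199 + 1 + sqrt(398)) + 25030 = (200 + sqrt(398)) + 25030 = 25230 + sqrt(398)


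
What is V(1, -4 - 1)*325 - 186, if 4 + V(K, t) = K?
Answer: -1161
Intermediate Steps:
V(K, t) = -4 + K
V(1, -4 - 1)*325 - 186 = (-4 + 1)*325 - 186 = -3*325 - 186 = -975 - 186 = -1161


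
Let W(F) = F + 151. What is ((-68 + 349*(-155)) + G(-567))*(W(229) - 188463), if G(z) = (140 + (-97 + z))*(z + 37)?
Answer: -42047271231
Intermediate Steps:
W(F) = 151 + F
G(z) = (37 + z)*(43 + z) (G(z) = (43 + z)*(37 + z) = (37 + z)*(43 + z))
((-68 + 349*(-155)) + G(-567))*(W(229) - 188463) = ((-68 + 349*(-155)) + (1591 + (-567)² + 80*(-567)))*((151 + 229) - 188463) = ((-68 - 54095) + (1591 + 321489 - 45360))*(380 - 188463) = (-54163 + 277720)*(-188083) = 223557*(-188083) = -42047271231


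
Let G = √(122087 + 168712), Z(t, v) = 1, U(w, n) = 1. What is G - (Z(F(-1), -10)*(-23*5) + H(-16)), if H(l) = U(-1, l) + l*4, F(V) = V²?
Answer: 178 + 3*√32311 ≈ 717.26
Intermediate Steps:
H(l) = 1 + 4*l (H(l) = 1 + l*4 = 1 + 4*l)
G = 3*√32311 (G = √290799 = 3*√32311 ≈ 539.26)
G - (Z(F(-1), -10)*(-23*5) + H(-16)) = 3*√32311 - (1*(-23*5) + (1 + 4*(-16))) = 3*√32311 - (1*(-115) + (1 - 64)) = 3*√32311 - (-115 - 63) = 3*√32311 - 1*(-178) = 3*√32311 + 178 = 178 + 3*√32311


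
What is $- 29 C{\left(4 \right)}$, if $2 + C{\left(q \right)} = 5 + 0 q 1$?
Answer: $-87$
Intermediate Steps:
$C{\left(q \right)} = 3$ ($C{\left(q \right)} = -2 + \left(5 + 0 q 1\right) = -2 + \left(5 + 0 \cdot 1\right) = -2 + \left(5 + 0\right) = -2 + 5 = 3$)
$- 29 C{\left(4 \right)} = \left(-29\right) 3 = -87$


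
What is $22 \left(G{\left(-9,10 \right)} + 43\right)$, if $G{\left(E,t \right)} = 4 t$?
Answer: $1826$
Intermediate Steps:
$22 \left(G{\left(-9,10 \right)} + 43\right) = 22 \left(4 \cdot 10 + 43\right) = 22 \left(40 + 43\right) = 22 \cdot 83 = 1826$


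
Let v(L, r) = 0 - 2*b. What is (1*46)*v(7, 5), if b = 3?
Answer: -276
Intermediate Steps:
v(L, r) = -6 (v(L, r) = 0 - 2*3 = 0 - 6 = -6)
(1*46)*v(7, 5) = (1*46)*(-6) = 46*(-6) = -276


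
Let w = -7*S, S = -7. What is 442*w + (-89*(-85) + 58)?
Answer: 29281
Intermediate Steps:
w = 49 (w = -7*(-7) = 49)
442*w + (-89*(-85) + 58) = 442*49 + (-89*(-85) + 58) = 21658 + (7565 + 58) = 21658 + 7623 = 29281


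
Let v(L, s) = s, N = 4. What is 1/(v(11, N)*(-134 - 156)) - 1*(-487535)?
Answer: 565540599/1160 ≈ 4.8754e+5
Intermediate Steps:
1/(v(11, N)*(-134 - 156)) - 1*(-487535) = 1/(4*(-134 - 156)) - 1*(-487535) = 1/(4*(-290)) + 487535 = 1/(-1160) + 487535 = -1/1160 + 487535 = 565540599/1160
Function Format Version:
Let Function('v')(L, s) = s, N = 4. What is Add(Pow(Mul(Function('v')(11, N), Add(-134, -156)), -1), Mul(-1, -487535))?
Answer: Rational(565540599, 1160) ≈ 4.8754e+5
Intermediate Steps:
Add(Pow(Mul(Function('v')(11, N), Add(-134, -156)), -1), Mul(-1, -487535)) = Add(Pow(Mul(4, Add(-134, -156)), -1), Mul(-1, -487535)) = Add(Pow(Mul(4, -290), -1), 487535) = Add(Pow(-1160, -1), 487535) = Add(Rational(-1, 1160), 487535) = Rational(565540599, 1160)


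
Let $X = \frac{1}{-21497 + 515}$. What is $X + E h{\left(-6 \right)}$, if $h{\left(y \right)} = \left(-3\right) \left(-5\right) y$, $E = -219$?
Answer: $\frac{413555219}{20982} \approx 19710.0$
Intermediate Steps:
$h{\left(y \right)} = 15 y$
$X = - \frac{1}{20982}$ ($X = \frac{1}{-20982} = - \frac{1}{20982} \approx -4.766 \cdot 10^{-5}$)
$X + E h{\left(-6 \right)} = - \frac{1}{20982} - 219 \cdot 15 \left(-6\right) = - \frac{1}{20982} - -19710 = - \frac{1}{20982} + 19710 = \frac{413555219}{20982}$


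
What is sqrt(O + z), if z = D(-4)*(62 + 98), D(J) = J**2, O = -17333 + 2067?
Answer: I*sqrt(12706) ≈ 112.72*I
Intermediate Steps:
O = -15266
z = 2560 (z = (-4)**2*(62 + 98) = 16*160 = 2560)
sqrt(O + z) = sqrt(-15266 + 2560) = sqrt(-12706) = I*sqrt(12706)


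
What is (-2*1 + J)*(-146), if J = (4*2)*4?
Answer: -4380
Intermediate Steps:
J = 32 (J = 8*4 = 32)
(-2*1 + J)*(-146) = (-2*1 + 32)*(-146) = (-2 + 32)*(-146) = 30*(-146) = -4380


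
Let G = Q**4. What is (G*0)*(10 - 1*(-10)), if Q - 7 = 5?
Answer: 0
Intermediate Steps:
Q = 12 (Q = 7 + 5 = 12)
G = 20736 (G = 12**4 = 20736)
(G*0)*(10 - 1*(-10)) = (20736*0)*(10 - 1*(-10)) = 0*(10 + 10) = 0*20 = 0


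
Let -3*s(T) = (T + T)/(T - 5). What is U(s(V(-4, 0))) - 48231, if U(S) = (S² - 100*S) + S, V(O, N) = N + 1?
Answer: -1736909/36 ≈ -48248.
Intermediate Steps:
V(O, N) = 1 + N
s(T) = -2*T/(3*(-5 + T)) (s(T) = -(T + T)/(3*(T - 5)) = -2*T/(3*(-5 + T)))
U(S) = S² - 99*S
U(s(V(-4, 0))) - 48231 = (-2*(1 + 0)/(-15 + 3*(1 + 0)))*(-99 - 2*(1 + 0)/(-15 + 3*(1 + 0))) - 48231 = (-2*1/(-15 + 3*1))*(-99 - 2*1/(-15 + 3*1)) - 48231 = (-2*1/(-15 + 3))*(-99 - 2*1/(-15 + 3)) - 48231 = (-2*1/(-12))*(-99 - 2*1/(-12)) - 48231 = (-2*1*(-1/12))*(-99 - 2*1*(-1/12)) - 48231 = (-99 + ⅙)/6 - 48231 = (⅙)*(-593/6) - 48231 = -593/36 - 48231 = -1736909/36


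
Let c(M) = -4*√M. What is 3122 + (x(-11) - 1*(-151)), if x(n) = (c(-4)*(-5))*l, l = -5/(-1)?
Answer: 3273 + 200*I ≈ 3273.0 + 200.0*I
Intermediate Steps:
l = 5 (l = -5*(-1) = 5)
x(n) = 200*I (x(n) = (-8*I*(-5))*5 = (40*I)*5 = 200*I)
3122 + (x(-11) - 1*(-151)) = 3122 + (200*I - 1*(-151)) = 3122 + (200*I + 151) = 3122 + (151 + 200*I) = 3273 + 200*I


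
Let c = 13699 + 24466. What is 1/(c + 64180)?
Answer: 1/102345 ≈ 9.7709e-6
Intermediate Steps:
c = 38165
1/(c + 64180) = 1/(38165 + 64180) = 1/102345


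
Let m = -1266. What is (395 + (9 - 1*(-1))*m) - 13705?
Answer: -25970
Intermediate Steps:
(395 + (9 - 1*(-1))*m) - 13705 = (395 + (9 - 1*(-1))*(-1266)) - 13705 = (395 + (9 + 1)*(-1266)) - 13705 = (395 + 10*(-1266)) - 13705 = (395 - 12660) - 13705 = -12265 - 13705 = -25970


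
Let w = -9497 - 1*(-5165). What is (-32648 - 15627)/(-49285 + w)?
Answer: 48275/53617 ≈ 0.90037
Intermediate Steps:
w = -4332 (w = -9497 + 5165 = -4332)
(-32648 - 15627)/(-49285 + w) = (-32648 - 15627)/(-49285 - 4332) = -48275/(-53617) = -48275*(-1/53617) = 48275/53617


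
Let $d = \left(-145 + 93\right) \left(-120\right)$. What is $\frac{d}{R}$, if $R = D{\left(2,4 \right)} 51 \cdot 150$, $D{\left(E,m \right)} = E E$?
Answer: $\frac{52}{255} \approx 0.20392$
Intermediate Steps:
$d = 6240$ ($d = \left(-52\right) \left(-120\right) = 6240$)
$D{\left(E,m \right)} = E^{2}$
$R = 30600$ ($R = 2^{2} \cdot 51 \cdot 150 = 4 \cdot 51 \cdot 150 = 204 \cdot 150 = 30600$)
$\frac{d}{R} = \frac{6240}{30600} = 6240 \cdot \frac{1}{30600} = \frac{52}{255}$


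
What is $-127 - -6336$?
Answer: $6209$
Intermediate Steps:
$-127 - -6336 = -127 + 6336 = 6209$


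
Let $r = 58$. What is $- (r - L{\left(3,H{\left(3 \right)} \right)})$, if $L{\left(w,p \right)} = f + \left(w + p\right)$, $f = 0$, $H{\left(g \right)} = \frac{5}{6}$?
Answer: $- \frac{325}{6} \approx -54.167$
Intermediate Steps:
$H{\left(g \right)} = \frac{5}{6}$ ($H{\left(g \right)} = 5 \cdot \frac{1}{6} = \frac{5}{6}$)
$L{\left(w,p \right)} = p + w$ ($L{\left(w,p \right)} = 0 + \left(w + p\right) = 0 + \left(p + w\right) = p + w$)
$- (r - L{\left(3,H{\left(3 \right)} \right)}) = - (58 - \left(\frac{5}{6} + 3\right)) = - (58 - \frac{23}{6}) = \left(-1\right) \frac{325}{6} = - \frac{325}{6}$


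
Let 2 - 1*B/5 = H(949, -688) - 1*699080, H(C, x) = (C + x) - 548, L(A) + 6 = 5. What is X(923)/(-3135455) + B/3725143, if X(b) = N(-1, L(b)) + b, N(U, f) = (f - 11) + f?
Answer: 2192162051869/2336003649013 ≈ 0.93842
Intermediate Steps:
L(A) = -1 (L(A) = -6 + 5 = -1)
H(C, x) = -548 + C + x
N(U, f) = -11 + 2*f (N(U, f) = (-11 + f) + f = -11 + 2*f)
X(b) = -13 + b (X(b) = (-11 + 2*(-1)) + b = (-11 - 2) + b = -13 + b)
B = 3496845 (B = 10 - 5*((-548 + 949 - 688) - 1*699080) = 10 - 5*(-287 - 699080) = 10 - 5*(-699367) = 10 + 3496835 = 3496845)
X(923)/(-3135455) + B/3725143 = (-13 + 923)/(-3135455) + 3496845/3725143 = 910*(-1/3135455) + 3496845*(1/3725143) = -182/627091 + 3496845/3725143 = 2192162051869/2336003649013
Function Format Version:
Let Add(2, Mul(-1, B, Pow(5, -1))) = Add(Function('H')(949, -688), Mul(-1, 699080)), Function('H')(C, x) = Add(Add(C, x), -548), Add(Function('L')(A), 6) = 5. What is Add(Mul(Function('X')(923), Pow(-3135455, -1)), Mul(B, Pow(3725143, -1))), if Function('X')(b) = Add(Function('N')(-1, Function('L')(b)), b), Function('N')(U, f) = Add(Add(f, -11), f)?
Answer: Rational(2192162051869, 2336003649013) ≈ 0.93842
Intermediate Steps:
Function('L')(A) = -1 (Function('L')(A) = Add(-6, 5) = -1)
Function('H')(C, x) = Add(-548, C, x)
Function('N')(U, f) = Add(-11, Mul(2, f)) (Function('N')(U, f) = Add(Add(-11, f), f) = Add(-11, Mul(2, f)))
Function('X')(b) = Add(-13, b) (Function('X')(b) = Add(Add(-11, Mul(2, -1)), b) = Add(Add(-11, -2), b) = Add(-13, b))
B = 3496845 (B = Add(10, Mul(-5, Add(Add(-548, 949, -688), Mul(-1, 699080)))) = Add(10, Mul(-5, Add(-287, -699080))) = Add(10, Mul(-5, -699367)) = Add(10, 3496835) = 3496845)
Add(Mul(Function('X')(923), Pow(-3135455, -1)), Mul(B, Pow(3725143, -1))) = Add(Mul(Add(-13, 923), Pow(-3135455, -1)), Mul(3496845, Pow(3725143, -1))) = Add(Mul(910, Rational(-1, 3135455)), Mul(3496845, Rational(1, 3725143))) = Add(Rational(-182, 627091), Rational(3496845, 3725143)) = Rational(2192162051869, 2336003649013)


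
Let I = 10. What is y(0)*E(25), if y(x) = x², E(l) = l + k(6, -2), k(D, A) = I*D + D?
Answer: 0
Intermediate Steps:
k(D, A) = 11*D (k(D, A) = 10*D + D = 11*D)
E(l) = 66 + l (E(l) = l + 11*6 = l + 66 = 66 + l)
y(0)*E(25) = 0²*(66 + 25) = 0*91 = 0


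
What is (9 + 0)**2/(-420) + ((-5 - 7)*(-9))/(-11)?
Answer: -15417/1540 ≈ -10.011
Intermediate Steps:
(9 + 0)**2/(-420) + ((-5 - 7)*(-9))/(-11) = 9**2*(-1/420) - 12*(-9)*(-1/11) = 81*(-1/420) + 108*(-1/11) = -27/140 - 108/11 = -15417/1540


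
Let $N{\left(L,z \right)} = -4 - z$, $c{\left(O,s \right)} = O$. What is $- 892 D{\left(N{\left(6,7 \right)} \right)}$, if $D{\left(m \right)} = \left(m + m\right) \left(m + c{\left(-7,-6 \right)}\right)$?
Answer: $-353232$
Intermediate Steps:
$D{\left(m \right)} = 2 m \left(-7 + m\right)$ ($D{\left(m \right)} = \left(m + m\right) \left(m - 7\right) = 2 m \left(-7 + m\right)$)
$- 892 D{\left(N{\left(6,7 \right)} \right)} = - 892 \cdot 2 \left(-4 - 7\right) \left(-7 - 11\right) = - 892 \cdot 2 \left(-11\right) \left(-7 - 11\right) = - 892 \cdot 2 \left(-11\right) \left(-18\right) = \left(-892\right) 396 = -353232$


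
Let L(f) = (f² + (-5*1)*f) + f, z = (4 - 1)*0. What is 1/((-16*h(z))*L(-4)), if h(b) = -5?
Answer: 1/2560 ≈ 0.00039063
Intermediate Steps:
z = 0 (z = 3*0 = 0)
L(f) = f² - 4*f (L(f) = (f² - 5*f) + f = f² - 4*f)
1/((-16*h(z))*L(-4)) = 1/((-16*(-5))*(-4*(-4 - 4))) = 1/(80*(-4*(-8))) = 1/(80*32) = 1/2560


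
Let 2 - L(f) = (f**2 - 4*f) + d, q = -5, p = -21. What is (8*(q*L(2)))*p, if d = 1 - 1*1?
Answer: 5040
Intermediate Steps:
d = 0 (d = 1 - 1 = 0)
L(f) = 2 - f**2 + 4*f (L(f) = 2 - ((f**2 - 4*f) + 0) = 2 - (f**2 - 4*f) = 2 + (-f**2 + 4*f) = 2 - f**2 + 4*f)
(8*(q*L(2)))*p = (8*(-5*(2 - 1*2**2 + 4*2)))*(-21) = (8*(-5*(2 - 1*4 + 8)))*(-21) = (8*(-5*(2 - 4 + 8)))*(-21) = (8*(-5*6))*(-21) = (8*(-30))*(-21) = -240*(-21) = 5040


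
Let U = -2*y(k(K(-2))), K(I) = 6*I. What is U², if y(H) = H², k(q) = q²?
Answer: 1719926784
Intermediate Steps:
U = -41472 (U = -2*((6*(-2))²)² = -2*((-12)²)² = -2*144² = -2*20736 = -41472)
U² = (-41472)² = 1719926784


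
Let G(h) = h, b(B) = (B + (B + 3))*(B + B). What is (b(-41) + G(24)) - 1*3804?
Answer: 2698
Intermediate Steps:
b(B) = 2*B*(3 + 2*B) (b(B) = (B + (3 + B))*(2*B) = (3 + 2*B)*(2*B) = 2*B*(3 + 2*B))
(b(-41) + G(24)) - 1*3804 = (2*(-41)*(3 + 2*(-41)) + 24) - 1*3804 = (2*(-41)*(3 - 82) + 24) - 3804 = (2*(-41)*(-79) + 24) - 3804 = (6478 + 24) - 3804 = 6502 - 3804 = 2698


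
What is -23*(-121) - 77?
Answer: 2706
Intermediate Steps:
-23*(-121) - 77 = 2783 - 77 = 2706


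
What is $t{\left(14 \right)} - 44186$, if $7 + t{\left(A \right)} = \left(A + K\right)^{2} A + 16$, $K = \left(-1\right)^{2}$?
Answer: $-41027$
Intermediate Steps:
$K = 1$
$t{\left(A \right)} = 9 + A \left(1 + A\right)^{2}$ ($t{\left(A \right)} = -7 + \left(\left(A + 1\right)^{2} A + 16\right) = -7 + \left(\left(1 + A\right)^{2} A + 16\right) = -7 + \left(A \left(1 + A\right)^{2} + 16\right) = -7 + \left(16 + A \left(1 + A\right)^{2}\right) = 9 + A \left(1 + A\right)^{2}$)
$t{\left(14 \right)} - 44186 = \left(9 + 14 \left(1 + 14\right)^{2}\right) - 44186 = \left(9 + 14 \cdot 15^{2}\right) - 44186 = \left(9 + 14 \cdot 225\right) - 44186 = \left(9 + 3150\right) - 44186 = 3159 - 44186 = -41027$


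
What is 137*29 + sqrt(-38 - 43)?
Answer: 3973 + 9*I ≈ 3973.0 + 9.0*I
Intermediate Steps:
137*29 + sqrt(-38 - 43) = 3973 + sqrt(-81) = 3973 + 9*I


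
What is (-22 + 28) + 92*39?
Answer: 3594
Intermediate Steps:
(-22 + 28) + 92*39 = 6 + 3588 = 3594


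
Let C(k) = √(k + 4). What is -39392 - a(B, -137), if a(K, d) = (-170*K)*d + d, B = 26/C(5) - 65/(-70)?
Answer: -5517290/21 ≈ -2.6273e+5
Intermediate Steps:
C(k) = √(4 + k)
B = 403/42 (B = 26/(√(4 + 5)) - 65/(-70) = 26/(√9) - 65*(-1/70) = 26/3 + 13/14 = 403/42 ≈ 9.5952)
a(K, d) = d - 170*K*d (a(K, d) = -170*K*d + d = d - 170*K*d)
-39392 - a(B, -137) = -39392 - (-137)*(1 - 170*403/42) = -39392 - (-137)*(1 - 34255/21) = -39392 - (-137)*(-34234)/21 = -39392 - 1*4690058/21 = -39392 - 4690058/21 = -5517290/21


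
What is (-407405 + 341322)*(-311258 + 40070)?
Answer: 17920916604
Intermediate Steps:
(-407405 + 341322)*(-311258 + 40070) = -66083*(-271188) = 17920916604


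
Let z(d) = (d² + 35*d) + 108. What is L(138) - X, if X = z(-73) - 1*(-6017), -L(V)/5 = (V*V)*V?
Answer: -13149259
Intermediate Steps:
L(V) = -5*V³ (L(V) = -5*V*V*V = -5*V²*V = -5*V³)
z(d) = 108 + d² + 35*d
X = 8899 (X = (108 + (-73)² + 35*(-73)) - 1*(-6017) = (108 + 5329 - 2555) + 6017 = 2882 + 6017 = 8899)
L(138) - X = -5*138³ - 1*8899 = -5*2628072 - 8899 = -13140360 - 8899 = -13149259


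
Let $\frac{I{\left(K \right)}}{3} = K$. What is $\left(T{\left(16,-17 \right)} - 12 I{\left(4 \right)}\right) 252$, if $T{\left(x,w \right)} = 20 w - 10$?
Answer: $-124488$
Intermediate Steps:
$T{\left(x,w \right)} = -10 + 20 w$
$I{\left(K \right)} = 3 K$
$\left(T{\left(16,-17 \right)} - 12 I{\left(4 \right)}\right) 252 = \left(\left(-10 + 20 \left(-17\right)\right) - 12 \cdot 3 \cdot 4\right) 252 = \left(\left(-10 - 340\right) - 144\right) 252 = \left(-350 - 144\right) 252 = \left(-494\right) 252 = -124488$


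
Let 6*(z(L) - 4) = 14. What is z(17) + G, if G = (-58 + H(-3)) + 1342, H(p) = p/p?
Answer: 3874/3 ≈ 1291.3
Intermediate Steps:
H(p) = 1
z(L) = 19/3 (z(L) = 4 + (⅙)*14 = 4 + 7/3 = 19/3)
G = 1285 (G = (-58 + 1) + 1342 = -57 + 1342 = 1285)
z(17) + G = 19/3 + 1285 = 3874/3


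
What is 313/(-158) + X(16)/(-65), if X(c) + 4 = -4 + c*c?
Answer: -59529/10270 ≈ -5.7964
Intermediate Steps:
X(c) = -8 + c**2 (X(c) = -4 + (-4 + c*c) = -4 + (-4 + c**2) = -8 + c**2)
313/(-158) + X(16)/(-65) = 313/(-158) + (-8 + 16**2)/(-65) = 313*(-1/158) + (-8 + 256)*(-1/65) = -313/158 + 248*(-1/65) = -313/158 - 248/65 = -59529/10270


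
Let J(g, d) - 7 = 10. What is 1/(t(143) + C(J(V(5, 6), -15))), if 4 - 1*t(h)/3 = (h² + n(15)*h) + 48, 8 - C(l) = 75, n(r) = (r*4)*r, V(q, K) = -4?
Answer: -1/447646 ≈ -2.2339e-6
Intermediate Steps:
n(r) = 4*r² (n(r) = (4*r)*r = 4*r²)
J(g, d) = 17 (J(g, d) = 7 + 10 = 17)
C(l) = -67 (C(l) = 8 - 1*75 = 8 - 75 = -67)
t(h) = -132 - 2700*h - 3*h² (t(h) = 12 - 3*((h² + (4*15²)*h) + 48) = 12 - 3*((h² + (4*225)*h) + 48) = 12 - 3*((h² + 900*h) + 48) = 12 - 3*(48 + h² + 900*h) = 12 + (-144 - 2700*h - 3*h²) = -132 - 2700*h - 3*h²)
1/(t(143) + C(J(V(5, 6), -15))) = 1/((-132 - 2700*143 - 3*143²) - 67) = 1/((-132 - 386100 - 3*20449) - 67) = 1/((-132 - 386100 - 61347) - 67) = 1/(-447579 - 67) = 1/(-447646) = -1/447646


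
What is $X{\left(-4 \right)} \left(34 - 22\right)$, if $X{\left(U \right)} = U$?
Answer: $-48$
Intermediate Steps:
$X{\left(-4 \right)} \left(34 - 22\right) = - 4 \left(34 - 22\right) = \left(-4\right) 12 = -48$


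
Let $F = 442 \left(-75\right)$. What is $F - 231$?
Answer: $-33381$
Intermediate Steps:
$F = -33150$
$F - 231 = -33150 - 231 = -33381$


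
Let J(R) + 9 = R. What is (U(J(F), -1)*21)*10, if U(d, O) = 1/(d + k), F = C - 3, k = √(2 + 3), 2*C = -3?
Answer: -11340/709 - 840*√5/709 ≈ -18.644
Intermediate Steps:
C = -3/2 (C = (½)*(-3) = -3/2 ≈ -1.5000)
k = √5 ≈ 2.2361
F = -9/2 (F = -3/2 - 3 = -9/2 ≈ -4.5000)
J(R) = -9 + R
U(d, O) = 1/(d + √5)
(U(J(F), -1)*21)*10 = (21/((-9 - 9/2) + √5))*10 = (21/(-27/2 + √5))*10 = 210/(-27/2 + √5)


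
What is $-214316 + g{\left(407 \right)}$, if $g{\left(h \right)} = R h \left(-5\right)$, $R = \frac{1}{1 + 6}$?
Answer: $- \frac{1502247}{7} \approx -2.1461 \cdot 10^{5}$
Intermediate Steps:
$R = \frac{1}{7} \approx 0.14286$
$g{\left(h \right)} = - \frac{5 h}{7}$ ($g{\left(h \right)} = \frac{h}{7} \left(-5\right) = - \frac{5 h}{7}$)
$-214316 + g{\left(407 \right)} = -214316 - \frac{2035}{7} = - \frac{1502247}{7}$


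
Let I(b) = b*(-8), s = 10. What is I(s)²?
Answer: 6400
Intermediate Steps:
I(b) = -8*b
I(s)² = (-8*10)² = (-80)² = 6400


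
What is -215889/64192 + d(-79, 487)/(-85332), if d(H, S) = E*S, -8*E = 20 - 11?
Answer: -1532255913/456469312 ≈ -3.3568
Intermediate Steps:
E = -9/8 (E = -(20 - 11)/8 = -⅛*9 = -9/8 ≈ -1.1250)
d(H, S) = -9*S/8
-215889/64192 + d(-79, 487)/(-85332) = -215889/64192 - 9/8*487/(-85332) = -215889*1/64192 - 4383/8*(-1/85332) = -215889/64192 + 1461/227552 = -1532255913/456469312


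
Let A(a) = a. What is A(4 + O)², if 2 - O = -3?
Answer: 81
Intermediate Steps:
O = 5 (O = 2 - 1*(-3) = 2 + 3 = 5)
A(4 + O)² = (4 + 5)² = 9² = 81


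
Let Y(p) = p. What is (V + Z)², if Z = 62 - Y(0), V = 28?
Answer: 8100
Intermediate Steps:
Z = 62 (Z = 62 - 1*0 = 62 + 0 = 62)
(V + Z)² = (28 + 62)² = 90² = 8100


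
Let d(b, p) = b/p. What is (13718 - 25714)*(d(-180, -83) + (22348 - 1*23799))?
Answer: 1442554988/83 ≈ 1.7380e+7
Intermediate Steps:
d(b, p) = b/p
(13718 - 25714)*(d(-180, -83) + (22348 - 1*23799)) = (13718 - 25714)*(-180/(-83) + (22348 - 1*23799)) = -11996*(-180*(-1/83) + (22348 - 23799)) = -11996*(180/83 - 1451) = -11996*(-120253/83) = 1442554988/83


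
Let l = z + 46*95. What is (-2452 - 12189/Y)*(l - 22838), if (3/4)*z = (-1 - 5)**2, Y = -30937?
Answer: 1397071070700/30937 ≈ 4.5159e+7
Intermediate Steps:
z = 48 (z = 4*(-1 - 5)**2/3 = (4/3)*(-6)**2 = (4/3)*36 = 48)
l = 4418 (l = 48 + 46*95 = 48 + 4370 = 4418)
(-2452 - 12189/Y)*(l - 22838) = (-2452 - 12189/(-30937))*(4418 - 22838) = (-2452 - 12189*(-1/30937))*(-18420) = (-2452 + 12189/30937)*(-18420) = -75845335/30937*(-18420) = 1397071070700/30937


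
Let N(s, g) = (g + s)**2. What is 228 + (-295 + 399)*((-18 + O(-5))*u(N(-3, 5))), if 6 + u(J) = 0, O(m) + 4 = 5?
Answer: 10836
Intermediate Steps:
O(m) = 1 (O(m) = -4 + 5 = 1)
u(J) = -6 (u(J) = -6 + 0 = -6)
228 + (-295 + 399)*((-18 + O(-5))*u(N(-3, 5))) = 228 + (-295 + 399)*((-18 + 1)*(-6)) = 228 + 104*(-17*(-6)) = 228 + 104*102 = 228 + 10608 = 10836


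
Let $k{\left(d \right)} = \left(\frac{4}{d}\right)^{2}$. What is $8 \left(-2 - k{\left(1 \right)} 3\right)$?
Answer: $-400$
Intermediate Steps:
$k{\left(d \right)} = \frac{16}{d^{2}}$
$8 \left(-2 - k{\left(1 \right)} 3\right) = 8 \left(-2 - 16 \cdot 1^{-2} \cdot 3\right) = 8 \left(-2 - 16 \cdot 1 \cdot 3\right) = 8 \left(-2 - 16 \cdot 3\right) = 8 \left(-2 - 48\right) = 8 \left(-50\right) = -400$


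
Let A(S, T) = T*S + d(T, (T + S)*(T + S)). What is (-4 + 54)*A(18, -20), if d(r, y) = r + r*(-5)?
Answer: -14000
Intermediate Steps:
d(r, y) = -4*r (d(r, y) = r - 5*r = -4*r)
A(S, T) = -4*T + S*T (A(S, T) = T*S - 4*T = S*T - 4*T = -4*T + S*T)
(-4 + 54)*A(18, -20) = (-4 + 54)*(-20*(-4 + 18)) = 50*(-20*14) = 50*(-280) = -14000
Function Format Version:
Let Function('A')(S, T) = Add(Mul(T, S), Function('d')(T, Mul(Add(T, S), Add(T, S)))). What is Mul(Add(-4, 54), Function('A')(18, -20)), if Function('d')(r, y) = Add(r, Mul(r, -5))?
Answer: -14000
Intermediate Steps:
Function('d')(r, y) = Mul(-4, r) (Function('d')(r, y) = Add(r, Mul(-5, r)) = Mul(-4, r))
Function('A')(S, T) = Add(Mul(-4, T), Mul(S, T)) (Function('A')(S, T) = Add(Mul(T, S), Mul(-4, T)) = Add(Mul(S, T), Mul(-4, T)) = Add(Mul(-4, T), Mul(S, T)))
Mul(Add(-4, 54), Function('A')(18, -20)) = Mul(Add(-4, 54), Mul(-20, Add(-4, 18))) = Mul(50, Mul(-20, 14)) = Mul(50, -280) = -14000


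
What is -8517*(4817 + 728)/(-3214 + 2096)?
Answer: 47226765/1118 ≈ 42242.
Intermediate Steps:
-8517*(4817 + 728)/(-3214 + 2096) = -8517/((-1118/5545)) = -8517/((-1118*1/5545)) = -8517/(-1118/5545) = -8517*(-5545/1118) = 47226765/1118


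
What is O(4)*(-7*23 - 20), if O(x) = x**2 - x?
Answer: -2172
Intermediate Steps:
O(4)*(-7*23 - 20) = (4*(-1 + 4))*(-7*23 - 20) = (4*3)*(-161 - 20) = 12*(-181) = -2172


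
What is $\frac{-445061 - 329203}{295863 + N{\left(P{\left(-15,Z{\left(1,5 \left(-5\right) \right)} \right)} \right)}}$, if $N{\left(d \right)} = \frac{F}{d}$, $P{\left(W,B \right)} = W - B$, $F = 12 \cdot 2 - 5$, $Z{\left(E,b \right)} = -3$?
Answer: $- \frac{9291168}{3550337} \approx -2.617$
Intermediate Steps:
$F = 19$ ($F = 24 - 5 = 19$)
$N{\left(d \right)} = \frac{19}{d}$
$\frac{-445061 - 329203}{295863 + N{\left(P{\left(-15,Z{\left(1,5 \left(-5\right) \right)} \right)} \right)}} = \frac{-445061 - 329203}{295863 + \frac{19}{-15 - -3}} = - \frac{774264}{295863 + \frac{19}{-15 + 3}} = - \frac{774264}{295863 + \frac{19}{-12}} = - \frac{774264}{295863 + 19 \left(- \frac{1}{12}\right)} = - \frac{774264}{295863 - \frac{19}{12}} = - \frac{774264}{\frac{3550337}{12}} = \left(-774264\right) \frac{12}{3550337} = - \frac{9291168}{3550337}$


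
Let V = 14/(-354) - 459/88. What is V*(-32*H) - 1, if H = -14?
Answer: -4586051/1947 ≈ -2355.4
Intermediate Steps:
V = -81859/15576 (V = 14*(-1/354) - 459*1/88 = -7/177 - 459/88 = -81859/15576 ≈ -5.2555)
V*(-32*H) - 1 = -(-327436)*(-14)/1947 - 1 = -81859/15576*448 - 1 = -4584104/1947 - 1 = -4586051/1947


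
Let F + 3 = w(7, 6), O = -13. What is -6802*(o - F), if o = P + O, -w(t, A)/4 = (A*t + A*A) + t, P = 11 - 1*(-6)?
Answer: -2360294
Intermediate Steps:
P = 17 (P = 11 + 6 = 17)
w(t, A) = -4*t - 4*A² - 4*A*t (w(t, A) = -4*((A*t + A*A) + t) = -4*((A*t + A²) + t) = -4*((A² + A*t) + t) = -4*(t + A² + A*t) = -4*t - 4*A² - 4*A*t)
F = -343 (F = -3 + (-4*7 - 4*6² - 4*6*7) = -3 + (-28 - 4*36 - 168) = -3 + (-28 - 144 - 168) = -3 - 340 = -343)
o = 4 (o = 17 - 13 = 4)
-6802*(o - F) = -6802*(4 - 1*(-343)) = -6802*(4 + 343) = -6802*347 = -2360294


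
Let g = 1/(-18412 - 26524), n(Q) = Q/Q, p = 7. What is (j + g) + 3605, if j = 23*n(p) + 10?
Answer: 163477167/44936 ≈ 3638.0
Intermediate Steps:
n(Q) = 1
j = 33 (j = 23*1 + 10 = 23 + 10 = 33)
g = -1/44936 (g = 1/(-44936) = -1/44936 ≈ -2.2254e-5)
(j + g) + 3605 = (33 - 1/44936) + 3605 = 1482887/44936 + 3605 = 163477167/44936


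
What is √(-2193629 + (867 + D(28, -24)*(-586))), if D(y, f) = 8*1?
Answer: 5*I*√87898 ≈ 1482.4*I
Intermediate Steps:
D(y, f) = 8
√(-2193629 + (867 + D(28, -24)*(-586))) = √(-2193629 + (867 + 8*(-586))) = √(-2193629 + (867 - 4688)) = √(-2193629 - 3821) = √(-2197450) = 5*I*√87898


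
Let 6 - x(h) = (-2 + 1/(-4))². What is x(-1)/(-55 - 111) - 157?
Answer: -417007/2656 ≈ -157.01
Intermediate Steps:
x(h) = 15/16 (x(h) = 6 - (-2 + 1/(-4))² = 6 - (-2 - ¼)² = 6 - (-9/4)² = 6 - 1*81/16 = 6 - 81/16 = 15/16)
x(-1)/(-55 - 111) - 157 = 15/(16*(-55 - 111)) - 157 = (15/16)/(-166) - 157 = (15/16)*(-1/166) - 157 = -15/2656 - 157 = -417007/2656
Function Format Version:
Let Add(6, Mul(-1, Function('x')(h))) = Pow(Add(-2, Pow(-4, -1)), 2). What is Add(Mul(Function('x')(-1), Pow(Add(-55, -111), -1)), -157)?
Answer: Rational(-417007, 2656) ≈ -157.01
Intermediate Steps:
Function('x')(h) = Rational(15, 16) (Function('x')(h) = Add(6, Mul(-1, Pow(Add(-2, Pow(-4, -1)), 2))) = Add(6, Mul(-1, Pow(Add(-2, Rational(-1, 4)), 2))) = Add(6, Mul(-1, Pow(Rational(-9, 4), 2))) = Add(6, Mul(-1, Rational(81, 16))) = Add(6, Rational(-81, 16)) = Rational(15, 16))
Add(Mul(Function('x')(-1), Pow(Add(-55, -111), -1)), -157) = Add(Mul(Rational(15, 16), Pow(Add(-55, -111), -1)), -157) = Add(Mul(Rational(15, 16), Pow(-166, -1)), -157) = Add(Mul(Rational(15, 16), Rational(-1, 166)), -157) = Add(Rational(-15, 2656), -157) = Rational(-417007, 2656)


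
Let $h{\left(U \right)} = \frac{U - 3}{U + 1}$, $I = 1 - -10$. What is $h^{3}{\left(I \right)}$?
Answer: $\frac{8}{27} \approx 0.2963$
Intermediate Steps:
$I = 11$ ($I = 1 + 10 = 11$)
$h{\left(U \right)} = \frac{-3 + U}{1 + U}$
$h^{3}{\left(I \right)} = \left(\frac{-3 + 11}{1 + 11}\right)^{3} = \left(\frac{1}{12} \cdot 8\right)^{3} = \left(\frac{2}{3}\right)^{3} = \frac{8}{27}$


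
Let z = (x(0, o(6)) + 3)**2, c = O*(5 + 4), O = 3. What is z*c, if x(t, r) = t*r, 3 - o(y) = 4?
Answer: 243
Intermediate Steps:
o(y) = -1 (o(y) = 3 - 1*4 = 3 - 4 = -1)
x(t, r) = r*t
c = 27 (c = 3*(5 + 4) = 3*9 = 27)
z = 9 (z = (-1*0 + 3)**2 = (0 + 3)**2 = 3**2 = 9)
z*c = 9*27 = 243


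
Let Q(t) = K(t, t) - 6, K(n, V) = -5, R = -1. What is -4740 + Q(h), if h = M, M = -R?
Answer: -4751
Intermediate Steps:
M = 1 (M = -1*(-1) = 1)
h = 1
Q(t) = -11 (Q(t) = -5 - 6 = -11)
-4740 + Q(h) = -4740 - 11 = -4751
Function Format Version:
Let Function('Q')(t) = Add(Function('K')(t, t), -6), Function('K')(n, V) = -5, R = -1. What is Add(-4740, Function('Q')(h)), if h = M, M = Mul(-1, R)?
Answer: -4751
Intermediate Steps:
M = 1 (M = Mul(-1, -1) = 1)
h = 1
Function('Q')(t) = -11 (Function('Q')(t) = Add(-5, -6) = -11)
Add(-4740, Function('Q')(h)) = Add(-4740, -11) = -4751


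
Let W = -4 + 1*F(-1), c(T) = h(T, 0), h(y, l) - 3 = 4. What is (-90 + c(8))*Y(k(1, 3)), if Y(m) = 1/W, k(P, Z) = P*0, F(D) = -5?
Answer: 83/9 ≈ 9.2222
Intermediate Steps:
h(y, l) = 7 (h(y, l) = 3 + 4 = 7)
c(T) = 7
k(P, Z) = 0
W = -9 (W = -4 + 1*(-5) = -4 - 5 = -9)
Y(m) = -1/9 (Y(m) = 1/(-9) = -1/9)
(-90 + c(8))*Y(k(1, 3)) = (-90 + 7)*(-1/9) = -83*(-1/9) = 83/9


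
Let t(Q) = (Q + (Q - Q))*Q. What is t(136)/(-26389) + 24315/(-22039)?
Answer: -1049281879/581587171 ≈ -1.8042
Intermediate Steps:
t(Q) = Q**2 (t(Q) = (Q + 0)*Q = Q*Q = Q**2)
t(136)/(-26389) + 24315/(-22039) = 136**2/(-26389) + 24315/(-22039) = 18496*(-1/26389) + 24315*(-1/22039) = -18496/26389 - 24315/22039 = -1049281879/581587171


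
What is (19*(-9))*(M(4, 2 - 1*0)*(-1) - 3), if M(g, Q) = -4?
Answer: -171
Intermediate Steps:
(19*(-9))*(M(4, 2 - 1*0)*(-1) - 3) = (19*(-9))*(-4*(-1) - 3) = -171*(4 - 3) = -171*1 = -171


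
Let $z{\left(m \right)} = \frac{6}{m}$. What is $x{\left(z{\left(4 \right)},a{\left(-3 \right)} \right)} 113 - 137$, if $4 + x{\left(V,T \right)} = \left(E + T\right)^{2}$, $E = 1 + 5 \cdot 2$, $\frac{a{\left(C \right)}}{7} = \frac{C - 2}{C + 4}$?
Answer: $64499$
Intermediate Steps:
$a{\left(C \right)} = \frac{7 \left(-2 + C\right)}{4 + C}$ ($a{\left(C \right)} = 7 \frac{C - 2}{C + 4} = 7 \frac{-2 + C}{4 + C} = \frac{7 \left(-2 + C\right)}{4 + C}$)
$E = 11$ ($E = 1 + 10 = 11$)
$x{\left(V,T \right)} = -4 + \left(11 + T\right)^{2}$
$x{\left(z{\left(4 \right)},a{\left(-3 \right)} \right)} 113 - 137 = \left(-4 + \left(11 + \frac{7 \left(-2 - 3\right)}{4 - 3}\right)^{2}\right) 113 - 137 = \left(-4 + \left(11 + 7 \cdot 1^{-1} \left(-5\right)\right)^{2}\right) 113 - 137 = \left(-4 + \left(11 + 7 \cdot 1 \left(-5\right)\right)^{2}\right) 113 - 137 = \left(-4 + \left(11 - 35\right)^{2}\right) 113 - 137 = \left(-4 + \left(-24\right)^{2}\right) 113 - 137 = \left(-4 + 576\right) 113 - 137 = 572 \cdot 113 - 137 = 64636 - 137 = 64499$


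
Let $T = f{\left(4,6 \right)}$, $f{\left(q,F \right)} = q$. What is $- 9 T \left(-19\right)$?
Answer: $684$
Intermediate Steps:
$T = 4$
$- 9 T \left(-19\right) = \left(-9\right) 4 \left(-19\right) = \left(-36\right) \left(-19\right) = 684$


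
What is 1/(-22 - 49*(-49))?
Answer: 1/2379 ≈ 0.00042034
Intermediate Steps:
1/(-22 - 49*(-49)) = 1/(-22 + 2401) = 1/2379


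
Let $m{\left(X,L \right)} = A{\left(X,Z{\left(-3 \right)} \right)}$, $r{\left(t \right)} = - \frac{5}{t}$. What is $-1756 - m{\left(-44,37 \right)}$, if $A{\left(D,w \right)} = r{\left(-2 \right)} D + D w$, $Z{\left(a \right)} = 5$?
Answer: $-1426$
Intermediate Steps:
$A{\left(D,w \right)} = \frac{5 D}{2} + D w$ ($A{\left(D,w \right)} = - \frac{5}{-2} D + D w = \left(-5\right) \left(- \frac{1}{2}\right) D + D w = \frac{5 D}{2} + D w$)
$m{\left(X,L \right)} = \frac{15 X}{2}$ ($m{\left(X,L \right)} = \frac{X \left(5 + 2 \cdot 5\right)}{2} = \frac{X \left(5 + 10\right)}{2} = \frac{1}{2} X 15 = \frac{15 X}{2}$)
$-1756 - m{\left(-44,37 \right)} = -1756 - \frac{15}{2} \left(-44\right) = -1756 - -330 = -1756 + 330 = -1426$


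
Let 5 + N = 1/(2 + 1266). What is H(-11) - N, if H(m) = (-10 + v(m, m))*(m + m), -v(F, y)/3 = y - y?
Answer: 285299/1268 ≈ 225.00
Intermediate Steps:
v(F, y) = 0 (v(F, y) = -3*(y - y) = -3*0 = 0)
H(m) = -20*m (H(m) = (-10 + 0)*(m + m) = -20*m)
N = -6339/1268 (N = -5 + 1/(2 + 1266) = -5 + 1/1268 = -6339/1268 ≈ -4.9992)
H(-11) - N = -20*(-11) - 1*(-6339/1268) = 220 + 6339/1268 = 285299/1268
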